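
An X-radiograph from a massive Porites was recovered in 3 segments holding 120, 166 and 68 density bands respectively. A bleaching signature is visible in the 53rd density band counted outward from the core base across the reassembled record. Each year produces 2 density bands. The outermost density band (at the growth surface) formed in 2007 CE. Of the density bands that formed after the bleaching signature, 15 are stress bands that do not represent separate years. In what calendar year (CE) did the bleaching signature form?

1864 CE

Total density bands = 120 + 166 + 68 = 354.
The bleaching signature sits at density band 53 from the core base, so 354 − 53 = 301 density bands formed after it.
301 − 15 false = 286 true density bands after the bleaching signature.
286 density bands at 2 per year is 286 / 2 = 143 years.
The density band at the growth surface is 2007 CE, so the bleaching signature dates to 2007 − 143 = 1864 CE.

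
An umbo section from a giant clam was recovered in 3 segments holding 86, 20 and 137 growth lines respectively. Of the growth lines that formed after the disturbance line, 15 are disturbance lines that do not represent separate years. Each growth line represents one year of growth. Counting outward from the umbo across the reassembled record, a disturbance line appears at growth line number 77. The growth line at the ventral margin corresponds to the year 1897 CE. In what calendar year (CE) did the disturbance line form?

Total growth lines = 86 + 20 + 137 = 243.
The disturbance line sits at growth line 77 from the umbo, so 243 − 77 = 166 growth lines formed after it.
Excluding 15 false growth lines: 166 − 15 = 151.
1897 − 151 = 1746 CE.

1746 CE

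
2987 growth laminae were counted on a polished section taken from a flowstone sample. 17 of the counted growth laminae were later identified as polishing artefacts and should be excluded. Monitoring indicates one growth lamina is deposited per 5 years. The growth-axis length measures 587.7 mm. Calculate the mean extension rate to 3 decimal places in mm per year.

Adjusted count: 2987 − 17 = 2970 growth laminae.
At 5 years per growth lamina, 2970 × 5 = 14850 years.
Extension rate ≈ 587.7 / 14850 = 0.040 mm per year.

0.040 mm per year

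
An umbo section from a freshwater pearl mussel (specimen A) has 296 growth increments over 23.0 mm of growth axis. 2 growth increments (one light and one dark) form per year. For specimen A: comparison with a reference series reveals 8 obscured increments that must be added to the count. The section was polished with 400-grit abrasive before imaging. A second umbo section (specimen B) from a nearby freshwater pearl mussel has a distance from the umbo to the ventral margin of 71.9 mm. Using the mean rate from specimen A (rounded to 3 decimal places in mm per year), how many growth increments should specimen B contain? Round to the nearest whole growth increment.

Specimen A: adjusted count: 296 + 8 = 304 growth increments.
Specimen A: dividing by 2 growth increments per year: 304 / 2 = 152 years.
A: Mean rate = 23.0 mm / 152 years ≈ 0.151 mm/yr.
For B, 71.9 / 0.151 = 476.16 years; at 2 growth increments per year that is 476.16 × 2 ≈ 952 growth increments.

952 growth increments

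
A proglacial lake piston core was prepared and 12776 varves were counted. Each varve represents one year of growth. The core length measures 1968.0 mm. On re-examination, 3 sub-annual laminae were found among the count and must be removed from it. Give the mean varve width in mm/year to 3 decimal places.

After corrections the count is 12776 − 3 = 12773 varves.
Extension rate ≈ 1968.0 / 12773 = 0.154 mm/year.

0.154 mm/year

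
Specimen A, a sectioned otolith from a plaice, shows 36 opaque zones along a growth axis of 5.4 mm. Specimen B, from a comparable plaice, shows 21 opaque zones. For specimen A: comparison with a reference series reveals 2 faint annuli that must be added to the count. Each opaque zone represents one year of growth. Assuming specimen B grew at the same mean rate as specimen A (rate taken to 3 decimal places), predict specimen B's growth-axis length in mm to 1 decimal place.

3.0 mm

Specimen A: true opaque zone count = 36 + 2 = 38.
A: 5.4 mm over 38 years gives 5.4 / 38 ≈ 0.142 mm/year.
For B, 0.142 mm/year × 21 years = 3.0 mm.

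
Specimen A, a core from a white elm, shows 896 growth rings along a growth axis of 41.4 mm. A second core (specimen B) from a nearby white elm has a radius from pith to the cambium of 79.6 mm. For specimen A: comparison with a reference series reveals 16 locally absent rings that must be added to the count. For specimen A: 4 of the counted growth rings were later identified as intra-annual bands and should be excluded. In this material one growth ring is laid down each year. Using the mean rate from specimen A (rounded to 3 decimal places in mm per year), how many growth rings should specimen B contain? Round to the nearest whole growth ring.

Specimen A: correcting the raw count gives 896 − 4 + 16 = 908 true growth rings.
A: 41.4 mm over 908 years gives 41.4 / 908 ≈ 0.046 mm/year.
Specimen B: 79.6 mm / 0.046 mm per year = 1730.43 years ≈ 1730 growth rings.

1730 growth rings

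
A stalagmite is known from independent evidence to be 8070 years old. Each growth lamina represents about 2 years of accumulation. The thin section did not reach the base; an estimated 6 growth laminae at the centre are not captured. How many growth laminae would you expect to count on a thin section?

One growth lamina every 2 years means 8070 / 2 = 4035 growth laminae.
Subtracting the 6 growth laminae not captured gives 4035 − 6 = 4029 growth laminae in the record.

4029 growth laminae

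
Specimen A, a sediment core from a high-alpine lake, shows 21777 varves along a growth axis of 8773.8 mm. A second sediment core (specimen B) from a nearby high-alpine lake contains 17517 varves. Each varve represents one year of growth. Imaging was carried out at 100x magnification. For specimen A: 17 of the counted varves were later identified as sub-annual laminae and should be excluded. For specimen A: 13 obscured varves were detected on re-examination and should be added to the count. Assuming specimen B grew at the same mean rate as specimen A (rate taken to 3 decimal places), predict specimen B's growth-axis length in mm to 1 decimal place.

Specimen A: adjusted count: 21777 − 17 + 13 = 21773 varves.
A: Mean rate = 8773.8 mm / 21773 years ≈ 0.403 mm per year.
For B, 0.403 mm/year × 17517 years = 7059.4 mm.

7059.4 mm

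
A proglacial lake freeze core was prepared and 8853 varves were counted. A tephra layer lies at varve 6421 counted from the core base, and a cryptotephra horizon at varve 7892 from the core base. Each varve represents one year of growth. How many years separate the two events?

1471 years

Separation: 7892 − 6421 = 1471 varves.
One varve per year makes the interval 1471 years.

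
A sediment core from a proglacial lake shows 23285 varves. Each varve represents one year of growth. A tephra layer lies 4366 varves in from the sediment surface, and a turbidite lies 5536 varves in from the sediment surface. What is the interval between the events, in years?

The two markers are separated by 5536 − 4366 = 1170 varves.
That is 1170 years at one varve per year.

1170 years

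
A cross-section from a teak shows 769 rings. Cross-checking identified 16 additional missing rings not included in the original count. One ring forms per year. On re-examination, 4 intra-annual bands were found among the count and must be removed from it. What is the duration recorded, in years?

781 years

After corrections the count is 769 − 4 + 16 = 781 rings.
At one ring per year, that is 781 years.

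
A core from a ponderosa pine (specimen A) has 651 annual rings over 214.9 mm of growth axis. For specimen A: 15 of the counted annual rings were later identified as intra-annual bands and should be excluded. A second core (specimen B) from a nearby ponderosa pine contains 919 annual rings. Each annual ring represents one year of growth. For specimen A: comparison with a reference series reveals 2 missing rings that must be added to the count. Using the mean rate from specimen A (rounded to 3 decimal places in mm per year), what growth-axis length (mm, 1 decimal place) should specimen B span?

Specimen A: adjusted count: 651 − 15 + 2 = 638 annual rings.
A: 214.9 mm over 638 years gives 214.9 / 638 ≈ 0.337 mm/yr.
Length of B = 0.337 × 919 = 309.7 mm.

309.7 mm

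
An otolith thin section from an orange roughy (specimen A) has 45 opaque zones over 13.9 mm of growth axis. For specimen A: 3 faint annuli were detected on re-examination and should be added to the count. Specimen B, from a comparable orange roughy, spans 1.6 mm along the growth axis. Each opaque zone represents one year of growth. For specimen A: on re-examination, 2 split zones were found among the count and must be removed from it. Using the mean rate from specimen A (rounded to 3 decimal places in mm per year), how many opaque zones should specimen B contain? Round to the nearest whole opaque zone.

5 opaque zones

Specimen A: correcting the raw count gives 45 − 2 + 3 = 46 true opaque zones.
A: Mean rate = 13.9 mm / 46 years ≈ 0.302 mm/year.
B spans 1.6 / 0.302 = 5.30 years ≈ 5 opaque zones.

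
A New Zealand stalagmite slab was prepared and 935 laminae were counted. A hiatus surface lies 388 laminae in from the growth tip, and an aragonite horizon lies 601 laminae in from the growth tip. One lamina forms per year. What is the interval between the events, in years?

213 yr

The two markers are separated by 601 − 388 = 213 laminae.
At one lamina per year, 213 years elapsed between them.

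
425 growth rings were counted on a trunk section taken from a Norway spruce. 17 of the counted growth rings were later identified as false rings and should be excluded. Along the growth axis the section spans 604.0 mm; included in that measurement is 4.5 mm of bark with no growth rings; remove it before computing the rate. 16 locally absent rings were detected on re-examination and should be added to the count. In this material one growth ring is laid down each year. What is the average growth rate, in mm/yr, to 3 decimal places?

After corrections the count is 425 − 17 + 16 = 424 growth rings.
The growth record spans 604.0 − 4.5 = 599.5 mm.
Mean rate = 599.5 mm / 424 years ≈ 1.414 mm/yr.

1.414 mm/yr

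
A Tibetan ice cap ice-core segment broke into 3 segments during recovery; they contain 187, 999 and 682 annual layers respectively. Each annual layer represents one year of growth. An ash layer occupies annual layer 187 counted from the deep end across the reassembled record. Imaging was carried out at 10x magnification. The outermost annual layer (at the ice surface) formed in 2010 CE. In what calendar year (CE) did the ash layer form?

Total annual layers = 187 + 999 + 682 = 1868.
1868 − 187 = 1681 annual layers lie beyond the ash layer toward the ice surface.
Counting back 1681 years from 2010 CE places the ash layer in 2010 − 1681 = 329 CE.

329 CE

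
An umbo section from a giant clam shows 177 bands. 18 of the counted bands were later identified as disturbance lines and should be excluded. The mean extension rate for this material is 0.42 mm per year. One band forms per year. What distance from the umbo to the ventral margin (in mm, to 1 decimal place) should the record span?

After corrections the count is 177 − 18 = 159 bands.
159 years at 0.42 mm/year gives 0.42 × 159 = 66.8 mm.

66.8 mm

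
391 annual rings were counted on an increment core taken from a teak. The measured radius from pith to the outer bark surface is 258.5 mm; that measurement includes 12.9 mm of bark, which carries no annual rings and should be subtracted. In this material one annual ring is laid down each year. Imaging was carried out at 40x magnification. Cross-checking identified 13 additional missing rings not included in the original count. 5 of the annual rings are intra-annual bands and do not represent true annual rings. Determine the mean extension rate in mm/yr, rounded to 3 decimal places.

True annual ring count = 391 − 5 + 13 = 399.
The growth record spans 258.5 − 12.9 = 245.6 mm.
245.6 mm over 399 years gives 245.6 / 399 ≈ 0.616 mm/yr.

0.616 mm/yr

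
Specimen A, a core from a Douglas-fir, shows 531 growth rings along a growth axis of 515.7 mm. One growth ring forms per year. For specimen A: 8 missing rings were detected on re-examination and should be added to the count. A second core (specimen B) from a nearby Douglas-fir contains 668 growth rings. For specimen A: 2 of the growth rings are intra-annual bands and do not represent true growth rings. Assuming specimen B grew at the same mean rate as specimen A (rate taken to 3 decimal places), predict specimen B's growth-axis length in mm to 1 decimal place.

Specimen A: true growth ring count = 531 − 2 + 8 = 537.
A: Extension rate ≈ 515.7 / 537 = 0.960 mm/yr.
B's length ≈ 0.960 × 668 = 641.3 mm.

641.3 mm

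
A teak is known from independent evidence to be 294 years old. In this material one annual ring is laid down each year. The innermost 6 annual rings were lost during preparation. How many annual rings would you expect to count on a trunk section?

288 annual rings

Expected annual rings over 294 years: 294.
294 − 6 missed = 288 annual rings expected in the prepared section.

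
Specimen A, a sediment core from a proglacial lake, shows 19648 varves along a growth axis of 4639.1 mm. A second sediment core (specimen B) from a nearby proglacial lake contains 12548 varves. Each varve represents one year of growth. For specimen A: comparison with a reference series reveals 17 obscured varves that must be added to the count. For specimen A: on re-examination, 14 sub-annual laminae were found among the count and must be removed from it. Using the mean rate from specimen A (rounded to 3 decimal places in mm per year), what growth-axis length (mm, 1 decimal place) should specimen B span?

Specimen A: correcting the raw count gives 19648 − 14 + 17 = 19651 true varves.
A: Mean rate = 4639.1 mm / 19651 years ≈ 0.236 mm/yr.
Length of B = 0.236 × 12548 = 2961.3 mm.

2961.3 mm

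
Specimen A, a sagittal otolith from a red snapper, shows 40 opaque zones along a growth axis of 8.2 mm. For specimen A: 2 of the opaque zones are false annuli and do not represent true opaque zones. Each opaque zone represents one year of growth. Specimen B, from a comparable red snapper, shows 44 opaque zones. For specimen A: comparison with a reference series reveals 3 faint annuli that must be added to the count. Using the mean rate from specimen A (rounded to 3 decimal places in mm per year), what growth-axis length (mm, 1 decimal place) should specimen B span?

Specimen A: true opaque zone count = 40 − 2 + 3 = 41.
A: 8.2 mm over 41 years gives 8.2 / 41 ≈ 0.200 mm/year.
Length of B = 0.200 × 44 = 8.8 mm.

8.8 mm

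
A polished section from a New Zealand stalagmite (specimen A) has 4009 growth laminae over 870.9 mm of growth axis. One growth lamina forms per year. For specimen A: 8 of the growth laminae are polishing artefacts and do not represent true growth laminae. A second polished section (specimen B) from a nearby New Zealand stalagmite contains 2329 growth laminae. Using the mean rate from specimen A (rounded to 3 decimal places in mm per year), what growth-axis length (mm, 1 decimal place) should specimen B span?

507.7 mm

Specimen A: true growth lamina count = 4009 − 8 = 4001.
A: Extension rate ≈ 870.9 / 4001 = 0.218 mm/year.
Length of B = 0.218 × 2329 = 507.7 mm.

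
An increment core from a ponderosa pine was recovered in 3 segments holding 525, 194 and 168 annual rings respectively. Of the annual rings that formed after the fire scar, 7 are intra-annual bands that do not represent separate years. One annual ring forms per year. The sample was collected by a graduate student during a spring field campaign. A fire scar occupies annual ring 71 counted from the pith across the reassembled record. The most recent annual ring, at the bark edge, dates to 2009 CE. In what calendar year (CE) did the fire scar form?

1200 CE

Total annual rings = 525 + 194 + 168 = 887.
Between annual ring 71 and the bark edge there are 887 − 71 = 816 annual rings.
816 − 7 false = 809 true annual rings after the fire scar.
Counting back 809 years from 2009 CE places the fire scar in 2009 − 809 = 1200 CE.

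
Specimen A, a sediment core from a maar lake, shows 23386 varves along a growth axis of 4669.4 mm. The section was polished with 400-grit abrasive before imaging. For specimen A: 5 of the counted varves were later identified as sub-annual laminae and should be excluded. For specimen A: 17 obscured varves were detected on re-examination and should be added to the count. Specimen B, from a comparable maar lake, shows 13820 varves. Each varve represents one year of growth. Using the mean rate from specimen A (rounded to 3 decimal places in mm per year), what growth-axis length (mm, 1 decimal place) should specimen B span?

Specimen A: true varve count = 23386 − 5 + 17 = 23398.
A: Mean rate = 4669.4 mm / 23398 years ≈ 0.200 mm per year.
B's length ≈ 0.200 × 13820 = 2764.0 mm.

2764.0 mm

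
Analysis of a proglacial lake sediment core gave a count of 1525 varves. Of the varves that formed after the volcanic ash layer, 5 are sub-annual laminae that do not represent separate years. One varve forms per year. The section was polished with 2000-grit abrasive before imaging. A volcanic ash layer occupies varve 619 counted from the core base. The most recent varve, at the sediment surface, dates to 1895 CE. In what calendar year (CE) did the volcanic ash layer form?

994 CE

1525 − 619 = 906 varves lie beyond the volcanic ash layer toward the sediment surface.
906 − 5 false = 901 true varves after the volcanic ash layer.
Counting back 901 years from 1895 CE places the volcanic ash layer in 1895 − 901 = 994 CE.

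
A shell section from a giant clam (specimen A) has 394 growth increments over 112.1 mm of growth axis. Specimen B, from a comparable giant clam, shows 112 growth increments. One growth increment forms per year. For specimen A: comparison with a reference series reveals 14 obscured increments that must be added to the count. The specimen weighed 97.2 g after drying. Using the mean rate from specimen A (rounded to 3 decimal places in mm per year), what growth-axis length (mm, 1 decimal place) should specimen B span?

30.8 mm

Specimen A: adjusted count: 394 + 14 = 408 growth increments.
A: Mean rate = 112.1 mm / 408 years ≈ 0.275 mm per year.
B's length ≈ 0.275 × 112 = 30.8 mm.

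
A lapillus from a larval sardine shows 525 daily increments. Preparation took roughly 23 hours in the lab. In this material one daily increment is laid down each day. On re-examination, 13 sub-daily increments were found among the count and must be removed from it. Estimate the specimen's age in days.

512 days

Correcting the raw count gives 525 − 13 = 512 true daily increments.
With a one-to-one daily increment periodicity this is 512 days.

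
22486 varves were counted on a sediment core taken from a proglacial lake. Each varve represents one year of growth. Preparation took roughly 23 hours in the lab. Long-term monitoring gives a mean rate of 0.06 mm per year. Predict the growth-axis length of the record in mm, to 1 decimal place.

1349.2 mm

22486 years of growth are recorded.
Length ≈ 0.06 × 22486 = 1349.2 mm.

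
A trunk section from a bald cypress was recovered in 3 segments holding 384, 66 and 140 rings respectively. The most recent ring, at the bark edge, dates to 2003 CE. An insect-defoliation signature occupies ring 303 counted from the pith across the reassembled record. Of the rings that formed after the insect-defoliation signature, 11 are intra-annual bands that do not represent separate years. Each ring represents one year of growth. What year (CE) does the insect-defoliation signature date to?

Total rings = 384 + 66 + 140 = 590.
Between ring 303 and the bark edge there are 590 − 303 = 287 rings.
287 − 11 false = 276 true rings after the insect-defoliation signature.
2003 − 276 = 1727 CE.

1727 CE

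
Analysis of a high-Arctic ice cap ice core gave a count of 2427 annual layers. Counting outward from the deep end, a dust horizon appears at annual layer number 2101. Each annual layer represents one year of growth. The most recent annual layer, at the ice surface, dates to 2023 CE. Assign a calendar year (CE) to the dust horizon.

2427 − 2101 = 326 annual layers lie beyond the dust horizon toward the ice surface.
The annual layer at the ice surface is 2023 CE, so the dust horizon dates to 2023 − 326 = 1697 CE.

1697 CE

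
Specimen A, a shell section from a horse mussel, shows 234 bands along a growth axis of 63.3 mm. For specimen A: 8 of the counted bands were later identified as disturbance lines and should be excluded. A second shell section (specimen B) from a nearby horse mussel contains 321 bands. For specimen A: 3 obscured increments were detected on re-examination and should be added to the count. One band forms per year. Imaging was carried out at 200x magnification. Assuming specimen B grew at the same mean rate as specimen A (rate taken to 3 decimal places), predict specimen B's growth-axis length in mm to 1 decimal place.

88.6 mm

Specimen A: adjusted count: 234 − 8 + 3 = 229 bands.
A: 63.3 mm over 229 years gives 63.3 / 229 ≈ 0.276 mm/year.
For B, 0.276 mm/year × 321 years = 88.6 mm.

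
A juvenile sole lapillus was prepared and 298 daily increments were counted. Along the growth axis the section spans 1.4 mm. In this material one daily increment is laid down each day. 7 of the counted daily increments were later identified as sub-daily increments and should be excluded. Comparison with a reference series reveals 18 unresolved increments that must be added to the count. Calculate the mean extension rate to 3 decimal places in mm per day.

0.005 mm per day

True daily increment count = 298 − 7 + 18 = 309.
Extension rate ≈ 1.4 / 309 = 0.005 mm per day.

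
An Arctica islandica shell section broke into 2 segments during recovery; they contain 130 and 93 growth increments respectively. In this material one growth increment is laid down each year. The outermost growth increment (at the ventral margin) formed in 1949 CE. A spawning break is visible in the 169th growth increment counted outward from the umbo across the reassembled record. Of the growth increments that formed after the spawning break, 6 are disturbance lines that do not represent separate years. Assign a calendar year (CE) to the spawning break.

Total growth increments = 130 + 93 = 223.
223 − 169 = 54 growth increments lie beyond the spawning break toward the ventral margin.
Excluding 6 false growth increments: 54 − 6 = 48.
The growth increment at the ventral margin is 1949 CE, so the spawning break dates to 1949 − 48 = 1901 CE.

1901 CE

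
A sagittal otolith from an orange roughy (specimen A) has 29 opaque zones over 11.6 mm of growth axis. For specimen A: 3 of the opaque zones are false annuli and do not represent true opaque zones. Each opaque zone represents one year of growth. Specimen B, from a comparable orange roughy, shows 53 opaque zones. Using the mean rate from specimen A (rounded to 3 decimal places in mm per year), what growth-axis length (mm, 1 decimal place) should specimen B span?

23.6 mm

Specimen A: correcting the raw count gives 29 − 3 = 26 true opaque zones.
A: Extension rate ≈ 11.6 / 26 = 0.446 mm per year.
B's length ≈ 0.446 × 53 = 23.6 mm.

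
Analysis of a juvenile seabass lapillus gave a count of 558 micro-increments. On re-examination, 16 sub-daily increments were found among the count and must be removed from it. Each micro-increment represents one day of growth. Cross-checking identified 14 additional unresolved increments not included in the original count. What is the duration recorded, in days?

True micro-increment count = 558 − 16 + 14 = 556.
At one micro-increment per day, that is 556 days.

556 d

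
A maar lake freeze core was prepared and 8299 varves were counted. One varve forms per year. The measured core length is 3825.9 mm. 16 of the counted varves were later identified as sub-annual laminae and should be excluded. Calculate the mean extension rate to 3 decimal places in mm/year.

0.462 mm/year

Correcting the raw count gives 8299 − 16 = 8283 true varves.
Extension rate ≈ 3825.9 / 8283 = 0.462 mm/year.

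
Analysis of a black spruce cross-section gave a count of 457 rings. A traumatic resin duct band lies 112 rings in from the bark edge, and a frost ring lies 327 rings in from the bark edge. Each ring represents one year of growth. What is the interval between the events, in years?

The two markers are separated by 327 − 112 = 215 rings.
One ring per year makes the interval 215 years.

215 years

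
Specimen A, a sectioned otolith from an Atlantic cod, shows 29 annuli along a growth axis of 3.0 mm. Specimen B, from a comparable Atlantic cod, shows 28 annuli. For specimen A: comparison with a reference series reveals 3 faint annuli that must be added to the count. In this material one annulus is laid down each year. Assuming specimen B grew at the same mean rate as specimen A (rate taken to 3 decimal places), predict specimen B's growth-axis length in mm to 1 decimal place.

Specimen A: adjusted count: 29 + 3 = 32 annuli.
A: Mean rate = 3.0 mm / 32 years ≈ 0.094 mm/yr.
For B, 0.094 mm/year × 28 years = 2.6 mm.

2.6 mm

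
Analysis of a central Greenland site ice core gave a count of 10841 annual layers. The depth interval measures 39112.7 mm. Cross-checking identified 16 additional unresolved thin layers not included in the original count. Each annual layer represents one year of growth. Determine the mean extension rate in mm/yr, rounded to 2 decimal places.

True annual layer count = 10841 + 16 = 10857.
Extension rate ≈ 39112.7 / 10857 = 3.60 mm/yr.

3.60 mm/yr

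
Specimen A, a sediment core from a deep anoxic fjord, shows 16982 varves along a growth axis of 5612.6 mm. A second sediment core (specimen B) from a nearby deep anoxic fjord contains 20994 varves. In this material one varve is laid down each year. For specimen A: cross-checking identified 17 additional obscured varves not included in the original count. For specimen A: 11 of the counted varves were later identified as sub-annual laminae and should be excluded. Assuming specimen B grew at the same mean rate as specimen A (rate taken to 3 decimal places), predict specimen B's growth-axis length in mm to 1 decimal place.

Specimen A: after corrections the count is 16982 − 11 + 17 = 16988 varves.
A: 5612.6 mm over 16988 years gives 5612.6 / 16988 ≈ 0.330 mm per year.
B's length ≈ 0.330 × 20994 = 6928.0 mm.

6928.0 mm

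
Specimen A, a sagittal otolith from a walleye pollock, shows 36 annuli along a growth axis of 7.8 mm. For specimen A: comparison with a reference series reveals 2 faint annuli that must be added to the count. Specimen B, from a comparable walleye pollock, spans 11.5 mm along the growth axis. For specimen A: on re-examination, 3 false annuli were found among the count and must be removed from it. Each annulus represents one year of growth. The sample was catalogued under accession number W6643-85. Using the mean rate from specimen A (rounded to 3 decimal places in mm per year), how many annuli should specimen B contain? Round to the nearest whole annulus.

52 annuli

Specimen A: correcting the raw count gives 36 − 3 + 2 = 35 true annuli.
A: Mean rate = 7.8 mm / 35 years ≈ 0.223 mm/year.
B spans 11.5 / 0.223 = 51.57 years ≈ 52 annuli.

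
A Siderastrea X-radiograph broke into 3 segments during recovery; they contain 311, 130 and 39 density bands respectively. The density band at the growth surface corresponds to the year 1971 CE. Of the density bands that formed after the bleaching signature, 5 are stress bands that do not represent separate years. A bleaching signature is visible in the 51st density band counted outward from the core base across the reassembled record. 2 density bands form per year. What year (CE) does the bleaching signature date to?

1759 CE

Total density bands = 311 + 130 + 39 = 480.
480 − 51 = 429 density bands lie beyond the bleaching signature toward the growth surface.
Excluding 5 false density bands: 429 − 5 = 424.
With 2 density bands per year, 424 / 2 = 212 years.
The density band at the growth surface is 1971 CE, so the bleaching signature dates to 1971 − 212 = 1759 CE.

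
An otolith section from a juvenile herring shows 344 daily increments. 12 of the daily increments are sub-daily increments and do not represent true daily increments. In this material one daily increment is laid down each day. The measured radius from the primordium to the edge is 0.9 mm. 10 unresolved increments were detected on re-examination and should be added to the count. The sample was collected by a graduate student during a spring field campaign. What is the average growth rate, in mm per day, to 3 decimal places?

0.003 mm per day

Adjusted count: 344 − 12 + 10 = 342 daily increments.
Extension rate ≈ 0.9 / 342 = 0.003 mm per day.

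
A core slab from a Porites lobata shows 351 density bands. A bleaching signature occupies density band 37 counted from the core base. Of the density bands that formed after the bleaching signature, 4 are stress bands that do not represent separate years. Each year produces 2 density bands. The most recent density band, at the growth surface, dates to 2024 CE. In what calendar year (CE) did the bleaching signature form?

351 − 37 = 314 density bands lie beyond the bleaching signature toward the growth surface.
Excluding 4 false density bands: 314 − 4 = 310.
With 2 density bands per year, 310 / 2 = 155 years.
2024 − 155 = 1869 CE.

1869 CE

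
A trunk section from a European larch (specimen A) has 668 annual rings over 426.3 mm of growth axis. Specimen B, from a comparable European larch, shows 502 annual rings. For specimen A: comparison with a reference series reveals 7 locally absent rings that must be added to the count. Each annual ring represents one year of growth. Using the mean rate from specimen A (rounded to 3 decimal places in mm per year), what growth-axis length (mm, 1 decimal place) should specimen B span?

317.3 mm

Specimen A: correcting the raw count gives 668 + 7 = 675 true annual rings.
A: 426.3 mm over 675 years gives 426.3 / 675 ≈ 0.632 mm per year.
Length of B = 0.632 × 502 = 317.3 mm.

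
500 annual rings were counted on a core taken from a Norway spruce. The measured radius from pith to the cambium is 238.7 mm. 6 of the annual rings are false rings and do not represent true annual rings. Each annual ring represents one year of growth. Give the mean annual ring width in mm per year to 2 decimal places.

0.48 mm per year

After corrections the count is 500 − 6 = 494 annual rings.
Extension rate ≈ 238.7 / 494 = 0.48 mm per year.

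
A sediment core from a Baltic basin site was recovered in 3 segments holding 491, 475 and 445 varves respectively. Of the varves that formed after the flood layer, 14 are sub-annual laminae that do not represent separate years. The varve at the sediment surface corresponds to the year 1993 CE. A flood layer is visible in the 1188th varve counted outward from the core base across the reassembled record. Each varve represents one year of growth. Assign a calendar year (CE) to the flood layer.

Total varves = 491 + 475 + 445 = 1411.
The flood layer sits at varve 1188 from the core base, so 1411 − 1188 = 223 varves formed after it.
Excluding 14 false varves: 223 − 14 = 209.
The varve at the sediment surface is 1993 CE, so the flood layer dates to 1993 − 209 = 1784 CE.

1784 CE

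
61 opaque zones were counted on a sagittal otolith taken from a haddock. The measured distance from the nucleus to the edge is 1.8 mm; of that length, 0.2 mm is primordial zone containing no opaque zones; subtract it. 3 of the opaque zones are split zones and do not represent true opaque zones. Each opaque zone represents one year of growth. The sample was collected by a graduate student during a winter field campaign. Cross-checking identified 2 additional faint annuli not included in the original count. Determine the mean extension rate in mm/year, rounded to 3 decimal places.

Correcting the raw count gives 61 − 3 + 2 = 60 true opaque zones.
The growth record spans 1.8 − 0.2 = 1.6 mm.
1.6 mm over 60 years gives 1.6 / 60 ≈ 0.027 mm/year.

0.027 mm/year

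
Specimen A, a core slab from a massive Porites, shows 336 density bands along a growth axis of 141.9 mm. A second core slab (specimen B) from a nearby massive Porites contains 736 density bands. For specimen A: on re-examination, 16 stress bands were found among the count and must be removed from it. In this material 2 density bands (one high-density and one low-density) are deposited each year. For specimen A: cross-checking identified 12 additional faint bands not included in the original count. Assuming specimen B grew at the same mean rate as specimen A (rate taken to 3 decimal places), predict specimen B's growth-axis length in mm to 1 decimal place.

314.6 mm

Specimen A: true density band count = 336 − 16 + 12 = 332.
Specimen A: with 2 density bands per year, 332 / 2 = 166 years.
A: Extension rate ≈ 141.9 / 166 = 0.855 mm/yr.
Specimen B: with 2 density bands per year, 736 / 2 = 368 years. Length of B = 0.855 × 368 = 314.6 mm.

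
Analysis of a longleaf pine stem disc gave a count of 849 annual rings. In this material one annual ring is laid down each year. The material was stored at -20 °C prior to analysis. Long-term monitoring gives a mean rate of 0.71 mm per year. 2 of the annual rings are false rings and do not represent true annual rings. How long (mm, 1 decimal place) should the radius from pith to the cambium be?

True annual ring count = 849 − 2 = 847.
847 years at 0.71 mm/year gives 0.71 × 847 = 601.4 mm.

601.4 mm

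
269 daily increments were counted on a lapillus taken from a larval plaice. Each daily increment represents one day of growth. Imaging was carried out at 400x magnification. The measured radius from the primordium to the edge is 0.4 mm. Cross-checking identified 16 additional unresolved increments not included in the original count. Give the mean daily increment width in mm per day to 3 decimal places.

0.001 mm per day

True daily increment count = 269 + 16 = 285.
Extension rate ≈ 0.4 / 285 = 0.001 mm per day.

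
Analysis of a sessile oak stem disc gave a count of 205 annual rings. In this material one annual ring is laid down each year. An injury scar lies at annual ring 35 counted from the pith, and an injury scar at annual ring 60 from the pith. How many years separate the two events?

25 years

The two markers are separated by 60 − 35 = 25 annual rings.
One annual ring per year makes the interval 25 years.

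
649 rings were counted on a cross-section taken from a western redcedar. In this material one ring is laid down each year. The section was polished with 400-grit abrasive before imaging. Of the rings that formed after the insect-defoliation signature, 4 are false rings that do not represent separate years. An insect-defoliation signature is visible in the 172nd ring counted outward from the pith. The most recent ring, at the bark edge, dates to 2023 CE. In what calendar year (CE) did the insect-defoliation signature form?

1550 CE

The insect-defoliation signature sits at ring 172 from the pith, so 649 − 172 = 477 rings formed after it.
Excluding 4 false rings: 477 − 4 = 473.
The ring at the bark edge is 2023 CE, so the insect-defoliation signature dates to 2023 − 473 = 1550 CE.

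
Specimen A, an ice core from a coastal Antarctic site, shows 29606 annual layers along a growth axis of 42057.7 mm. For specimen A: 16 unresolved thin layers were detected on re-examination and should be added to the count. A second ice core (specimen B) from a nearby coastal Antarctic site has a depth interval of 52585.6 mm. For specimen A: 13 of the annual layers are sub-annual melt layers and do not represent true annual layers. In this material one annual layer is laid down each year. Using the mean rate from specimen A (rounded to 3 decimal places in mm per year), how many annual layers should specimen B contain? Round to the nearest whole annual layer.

37032 annual layers

Specimen A: correcting the raw count gives 29606 − 13 + 16 = 29609 true annual layers.
A: 42057.7 mm over 29609 years gives 42057.7 / 29609 ≈ 1.420 mm/yr.
B spans 52585.6 / 1.420 = 37032.11 years ≈ 37032 annual layers.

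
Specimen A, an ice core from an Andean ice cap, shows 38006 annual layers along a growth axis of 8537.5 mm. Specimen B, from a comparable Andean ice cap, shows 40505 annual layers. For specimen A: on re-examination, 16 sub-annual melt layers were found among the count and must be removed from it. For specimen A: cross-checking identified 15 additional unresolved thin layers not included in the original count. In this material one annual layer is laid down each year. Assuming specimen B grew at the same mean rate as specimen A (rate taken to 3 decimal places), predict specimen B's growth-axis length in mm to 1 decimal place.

9113.6 mm

Specimen A: correcting the raw count gives 38006 − 16 + 15 = 38005 true annual layers.
A: Mean rate = 8537.5 mm / 38005 years ≈ 0.225 mm/yr.
For B, 0.225 mm/year × 40505 years = 9113.6 mm.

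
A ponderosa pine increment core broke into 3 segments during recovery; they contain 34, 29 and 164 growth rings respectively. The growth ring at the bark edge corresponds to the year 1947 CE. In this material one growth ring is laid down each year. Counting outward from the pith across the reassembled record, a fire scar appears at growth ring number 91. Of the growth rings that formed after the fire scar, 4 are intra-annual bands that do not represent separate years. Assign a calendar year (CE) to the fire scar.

1815 CE

Total growth rings = 34 + 29 + 164 = 227.
The fire scar sits at growth ring 91 from the pith, so 227 − 91 = 136 growth rings formed after it.
Removing the 4 false growth rings leaves 136 − 4 = 132 true growth rings beyond the fire scar.
The growth ring at the bark edge is 1947 CE, so the fire scar dates to 1947 − 132 = 1815 CE.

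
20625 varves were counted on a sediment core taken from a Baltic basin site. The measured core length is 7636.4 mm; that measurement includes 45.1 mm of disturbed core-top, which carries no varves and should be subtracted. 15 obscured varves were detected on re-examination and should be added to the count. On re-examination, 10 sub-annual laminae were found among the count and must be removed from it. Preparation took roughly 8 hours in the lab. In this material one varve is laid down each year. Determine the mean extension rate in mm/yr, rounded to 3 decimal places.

Correcting the raw count gives 20625 − 10 + 15 = 20630 true varves.
The growth record spans 7636.4 − 45.1 = 7591.3 mm.
7591.3 mm over 20630 years gives 7591.3 / 20630 ≈ 0.368 mm/yr.

0.368 mm/yr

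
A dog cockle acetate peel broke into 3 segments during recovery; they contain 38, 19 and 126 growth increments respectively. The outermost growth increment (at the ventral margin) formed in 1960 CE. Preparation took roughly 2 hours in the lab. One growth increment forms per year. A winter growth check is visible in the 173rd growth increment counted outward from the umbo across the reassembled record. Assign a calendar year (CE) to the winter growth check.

Total growth increments = 38 + 19 + 126 = 183.
183 − 173 = 10 growth increments lie beyond the winter growth check toward the ventral margin.
Counting back 10 years from 1960 CE places the winter growth check in 1960 − 10 = 1950 CE.

1950 CE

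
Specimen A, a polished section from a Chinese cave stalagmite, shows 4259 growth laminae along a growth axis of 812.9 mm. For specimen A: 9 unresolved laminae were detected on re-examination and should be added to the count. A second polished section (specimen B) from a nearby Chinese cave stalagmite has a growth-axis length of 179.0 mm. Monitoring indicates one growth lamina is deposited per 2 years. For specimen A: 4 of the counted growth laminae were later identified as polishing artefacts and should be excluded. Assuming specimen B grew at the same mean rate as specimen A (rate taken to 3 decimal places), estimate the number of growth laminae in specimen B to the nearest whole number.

942 growth laminae

Specimen A: correcting the raw count gives 4259 − 4 + 9 = 4264 true growth laminae.
Specimen A: multiplying by 2 years per growth lamina: 4264 × 2 = 8528 years.
A: Extension rate ≈ 812.9 / 8528 = 0.095 mm/year.
B spans 179.0 / 0.095 = 1884.21 years; at 2 years per growth lamina that is 1884.21 / 2 ≈ 942 growth laminae.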